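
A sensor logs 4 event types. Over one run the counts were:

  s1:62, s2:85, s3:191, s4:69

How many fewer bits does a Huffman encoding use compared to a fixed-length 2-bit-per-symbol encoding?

60

Fixed-length: 2 bits × 407 symbols = 814 bits.
Huffman merges:
combine s1(62), s4(69) → 131
combine s2(85), 131 → 216
combine s3(191), 216 → 407
Huffman total = 131 + 216 + 407 = 754 bits.
Saving = 814 − 754 = 60 bits.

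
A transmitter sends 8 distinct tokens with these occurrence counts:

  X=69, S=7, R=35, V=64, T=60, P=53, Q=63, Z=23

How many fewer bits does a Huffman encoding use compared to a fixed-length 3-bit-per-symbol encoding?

39

Fixed-length: 3 bits × 374 symbols = 1122 bits.
Huffman merges:
S(7) + Z(23) → 30
30 + R(35) → 65
P(53) + T(60) → 113
Q(63) + V(64) → 127
65 + X(69) → 134
113 + 127 → 240
134 + 240 → 374
Huffman total = 30 + 65 + 113 + 127 + 134 + 240 + 374 = 1083 bits.
Saving = 1122 − 1083 = 39 bits.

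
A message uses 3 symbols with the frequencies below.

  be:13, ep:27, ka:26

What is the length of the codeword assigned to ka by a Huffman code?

Build the tree from the bottom:
merge be(13) and ka(26): 39
merge ep(27) and 39: 66
ka's leaf is at depth 2, giving a 2-bit codeword.

2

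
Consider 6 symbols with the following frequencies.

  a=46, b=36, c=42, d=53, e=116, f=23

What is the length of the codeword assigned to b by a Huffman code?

4

Build the tree from the bottom:
f(23) + b(36) → 59
c(42) + a(46) → 88
d(53) + 59 → 112
88 + 112 → 200
e(116) + 200 → 316
b's leaf is at depth 4, giving a 4-bit codeword.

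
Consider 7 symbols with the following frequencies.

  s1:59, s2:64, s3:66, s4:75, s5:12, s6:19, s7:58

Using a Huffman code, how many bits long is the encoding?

949

Greedily combine the two least-frequent nodes:
merge s5(12) and s6(19): 31
merge 31 and s7(58): 89
merge s1(59) and s2(64): 123
merge s3(66) and s4(75): 141
merge 89 and 123: 212
merge 141 and 212: 353
Each symbol's bit-cost is frequency × depth; summing gives 949 bits (equivalently 31 + 89 + 123 + 141 + 212 + 353).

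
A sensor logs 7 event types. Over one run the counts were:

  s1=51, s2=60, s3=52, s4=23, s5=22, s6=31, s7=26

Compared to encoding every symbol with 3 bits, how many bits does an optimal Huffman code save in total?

67

Fixed-length: 3 bits × 265 symbols = 795 bits.
Huffman merges:
combine s5(22), s4(23) → 45
combine s7(26), s6(31) → 57
combine 45, s1(51) → 96
combine s3(52), 57 → 109
combine s2(60), 96 → 156
combine 109, 156 → 265
Huffman total = 45 + 57 + 96 + 109 + 156 + 265 = 728 bits.
Saving = 795 − 728 = 67 bits.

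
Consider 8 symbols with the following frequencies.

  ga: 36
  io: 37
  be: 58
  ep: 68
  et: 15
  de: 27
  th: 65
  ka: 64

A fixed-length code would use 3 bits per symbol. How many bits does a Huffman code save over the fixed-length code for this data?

26

Fixed-length: 3 bits × 370 symbols = 1110 bits.
Huffman merges:
combine et(15), de(27) → 42
combine ga(36), io(37) → 73
combine 42, be(58) → 100
combine ka(64), th(65) → 129
combine ep(68), 73 → 141
combine 100, 129 → 229
combine 141, 229 → 370
Huffman total = 42 + 73 + 100 + 129 + 141 + 229 + 370 = 1084 bits.
Saving = 1110 − 1084 = 26 bits.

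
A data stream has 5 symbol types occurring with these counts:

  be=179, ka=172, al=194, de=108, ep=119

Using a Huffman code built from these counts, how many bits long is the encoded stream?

1771

Merge the two smallest weights repeatedly:
combine de(108), ep(119) → 227
combine ka(172), be(179) → 351
combine al(194), 227 → 421
combine 351, 421 → 772
The encoded length is the sum of every internal node's weight: 227 + 351 + 421 + 772 = 1771 bits.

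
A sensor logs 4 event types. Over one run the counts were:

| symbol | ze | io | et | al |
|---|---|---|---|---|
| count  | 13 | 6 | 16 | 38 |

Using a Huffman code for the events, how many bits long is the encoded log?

127

Greedily combine the two least-frequent nodes:
io(6) + ze(13) → 19
et(16) + 19 → 35
35 + al(38) → 73
The encoded length is the sum of every internal node's weight: 19 + 35 + 73 = 127 bits.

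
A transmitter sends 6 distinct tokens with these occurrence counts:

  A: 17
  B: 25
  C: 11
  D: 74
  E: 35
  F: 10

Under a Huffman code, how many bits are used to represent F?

Repeatedly merge the two smallest:
combine F(10), C(11) → 21
combine A(17), 21 → 38
combine B(25), E(35) → 60
combine 38, 60 → 98
combine D(74), 98 → 172
F sits 4 levels below the root, so its codeword is 4 bits.

4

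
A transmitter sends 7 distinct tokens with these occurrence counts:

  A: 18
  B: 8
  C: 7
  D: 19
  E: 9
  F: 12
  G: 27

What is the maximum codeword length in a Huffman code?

Merge the two lowest-weight nodes at each step:
C(7) + B(8) → 15
E(9) + F(12) → 21
15 + A(18) → 33
D(19) + 21 → 40
G(27) + 33 → 60
40 + 60 → 100
Maximum depth reached is 4.

4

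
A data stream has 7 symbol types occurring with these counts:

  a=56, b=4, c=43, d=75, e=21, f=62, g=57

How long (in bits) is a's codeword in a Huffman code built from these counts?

3

Repeatedly merge the two smallest:
combine b(4), e(21) → 25
combine 25, c(43) → 68
combine a(56), g(57) → 113
combine f(62), 68 → 130
combine d(75), 113 → 188
combine 130, 188 → 318
a's leaf is at depth 3, giving a 3-bit codeword.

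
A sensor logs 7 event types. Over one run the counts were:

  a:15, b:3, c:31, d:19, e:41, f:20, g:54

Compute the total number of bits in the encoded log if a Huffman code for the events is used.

472

Greedily combine the two least-frequent nodes:
merge b(3) and a(15): 18
merge 18 and d(19): 37
merge f(20) and c(31): 51
merge 37 and e(41): 78
merge 51 and g(54): 105
merge 78 and 105: 183
Each symbol's bit-cost is frequency × depth; summing gives 472 bits (equivalently 18 + 37 + 51 + 78 + 105 + 183).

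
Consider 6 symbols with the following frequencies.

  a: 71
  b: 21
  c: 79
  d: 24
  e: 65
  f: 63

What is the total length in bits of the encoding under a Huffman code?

799

Merge the two smallest weights repeatedly:
merge b(21) and d(24): 45
merge 45 and f(63): 108
merge e(65) and a(71): 136
merge c(79) and 108: 187
merge 136 and 187: 323
Each symbol's bit-cost is frequency × depth; summing gives 799 bits (equivalently 45 + 108 + 136 + 187 + 323).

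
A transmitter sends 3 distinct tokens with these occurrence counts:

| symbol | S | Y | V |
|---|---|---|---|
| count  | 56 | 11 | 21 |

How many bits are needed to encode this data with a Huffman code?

Merge the two smallest weights repeatedly:
Y(11) + V(21) → 32
32 + S(56) → 88
The encoded length is the sum of every internal node's weight: 32 + 88 = 120 bits.

120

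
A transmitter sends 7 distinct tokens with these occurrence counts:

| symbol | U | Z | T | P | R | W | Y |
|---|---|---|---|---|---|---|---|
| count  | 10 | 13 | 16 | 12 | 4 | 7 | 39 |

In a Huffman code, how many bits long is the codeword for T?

3

Huffman merges, smallest pair first:
merge R(4) and W(7): 11
merge U(10) and 11: 21
merge P(12) and Z(13): 25
merge T(16) and 21: 37
merge 25 and 37: 62
merge Y(39) and 62: 101
T's leaf is at depth 3, giving a 3-bit codeword.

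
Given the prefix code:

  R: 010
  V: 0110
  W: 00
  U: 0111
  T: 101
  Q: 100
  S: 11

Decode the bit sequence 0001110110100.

Read left to right; each codeword is recognised as soon as it completes (prefix code):
  00→W | 0111→U | 0110→V | 100→Q
Decoded message: WUVQ

WUVQ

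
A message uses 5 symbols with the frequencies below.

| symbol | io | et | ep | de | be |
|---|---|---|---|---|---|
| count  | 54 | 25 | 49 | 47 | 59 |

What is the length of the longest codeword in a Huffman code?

Merge the two lowest-weight nodes at each step:
et(25) + de(47) → 72
ep(49) + io(54) → 103
be(59) + 72 → 131
103 + 131 → 234
The first pair merged (et, de) ends up deepest, at depth 3.

3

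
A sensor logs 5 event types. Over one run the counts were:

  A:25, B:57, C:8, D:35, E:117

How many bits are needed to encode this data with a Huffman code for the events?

Build the Huffman tree bottom-up:
merge C(8) and A(25): 33
merge 33 and D(35): 68
merge B(57) and 68: 125
merge E(117) and 125: 242
Each symbol's bit-cost is frequency × depth; summing gives 468 bits (equivalently 33 + 68 + 125 + 242).

468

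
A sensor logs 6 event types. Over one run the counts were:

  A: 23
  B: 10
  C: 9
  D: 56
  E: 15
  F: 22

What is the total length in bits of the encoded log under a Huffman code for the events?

Greedily combine the two least-frequent nodes:
C(9) + B(10) → 19
E(15) + 19 → 34
F(22) + A(23) → 45
34 + 45 → 79
D(56) + 79 → 135
Total encoded bits = sum of merged weights = 19 + 34 + 45 + 79 + 135 = 312.

312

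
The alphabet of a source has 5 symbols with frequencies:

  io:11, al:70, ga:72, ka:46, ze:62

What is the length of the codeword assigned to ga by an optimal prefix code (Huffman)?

Huffman merges, smallest pair first:
merge io(11) and ka(46): 57
merge 57 and ze(62): 119
merge al(70) and ga(72): 142
merge 119 and 142: 261
ga sits 2 levels below the root, so its codeword is 2 bits.

2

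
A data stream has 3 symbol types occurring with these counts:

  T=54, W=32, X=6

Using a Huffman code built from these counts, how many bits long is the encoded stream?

130

Merge the two smallest weights repeatedly:
merge X(6) and W(32): 38
merge 38 and T(54): 92
Each symbol's bit-cost is frequency × depth; summing gives 130 bits (equivalently 38 + 92).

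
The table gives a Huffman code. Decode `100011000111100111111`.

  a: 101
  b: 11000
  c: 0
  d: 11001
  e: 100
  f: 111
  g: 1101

ecbfeff

Read left to right; each codeword is recognised as soon as it completes (prefix code):
  100→e | 0→c | 11000→b | 111→f | 100→e | 111→f | 111→f
Decoded message: ecbfeff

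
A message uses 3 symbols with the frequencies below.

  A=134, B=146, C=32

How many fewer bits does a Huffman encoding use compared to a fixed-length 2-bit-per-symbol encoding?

146

Fixed-length: 2 bits × 312 symbols = 624 bits.
Huffman merges:
merge C(32) and A(134): 166
merge B(146) and 166: 312
Huffman total = 166 + 312 = 478 bits.
Saving = 624 − 478 = 146 bits.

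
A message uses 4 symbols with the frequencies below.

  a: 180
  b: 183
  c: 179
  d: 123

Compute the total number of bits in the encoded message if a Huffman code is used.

Build the Huffman tree bottom-up:
d(123) + c(179) → 302
a(180) + b(183) → 363
302 + 363 → 665
The encoded length is the sum of every internal node's weight: 302 + 363 + 665 = 1330 bits.

1330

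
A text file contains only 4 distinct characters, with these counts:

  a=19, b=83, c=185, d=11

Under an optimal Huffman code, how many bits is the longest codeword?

Merge the two lowest-weight nodes at each step:
d(11) + a(19) → 30
30 + b(83) → 113
113 + c(185) → 298
The rarest symbols sit at the bottom; the longest codeword is 3 bits.

3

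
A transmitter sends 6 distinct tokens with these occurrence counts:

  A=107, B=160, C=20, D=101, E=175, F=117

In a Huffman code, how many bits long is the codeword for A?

3

Repeatedly merge the two smallest:
combine C(20), D(101) → 121
combine A(107), F(117) → 224
combine 121, B(160) → 281
combine E(175), 224 → 399
combine 281, 399 → 680
A's leaf is at depth 3, giving a 3-bit codeword.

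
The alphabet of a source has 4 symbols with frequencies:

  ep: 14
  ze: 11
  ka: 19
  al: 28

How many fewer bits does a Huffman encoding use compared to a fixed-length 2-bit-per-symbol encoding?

3

Fixed-length: 2 bits × 72 symbols = 144 bits.
Huffman merges:
ze(11) + ep(14) → 25
ka(19) + 25 → 44
al(28) + 44 → 72
Huffman total = 25 + 44 + 72 = 141 bits.
Saving = 144 − 141 = 3 bits.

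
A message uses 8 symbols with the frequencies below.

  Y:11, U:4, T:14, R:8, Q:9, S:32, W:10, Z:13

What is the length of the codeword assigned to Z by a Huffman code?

Repeatedly merge the two smallest:
combine U(4), R(8) → 12
combine Q(9), W(10) → 19
combine Y(11), 12 → 23
combine Z(13), T(14) → 27
combine 19, 23 → 42
combine 27, S(32) → 59
combine 42, 59 → 101
Z sits 3 levels below the root, so its codeword is 3 bits.

3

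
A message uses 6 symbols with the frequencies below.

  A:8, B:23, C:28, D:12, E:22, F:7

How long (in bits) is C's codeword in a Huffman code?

Huffman merges, smallest pair first:
F(7) + A(8) → 15
D(12) + 15 → 27
E(22) + B(23) → 45
27 + C(28) → 55
45 + 55 → 100
C's leaf is at depth 2, giving a 2-bit codeword.

2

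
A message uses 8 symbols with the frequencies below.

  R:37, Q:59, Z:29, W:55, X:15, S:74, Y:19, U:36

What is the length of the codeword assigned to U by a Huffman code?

3

Build the tree from the bottom:
X(15) + Y(19) → 34
Z(29) + 34 → 63
U(36) + R(37) → 73
W(55) + Q(59) → 114
63 + 73 → 136
S(74) + 114 → 188
136 + 188 → 324
U's leaf is at depth 3, giving a 3-bit codeword.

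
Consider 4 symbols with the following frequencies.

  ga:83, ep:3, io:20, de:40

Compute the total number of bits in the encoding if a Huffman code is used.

232

Build the Huffman tree bottom-up:
ep(3) + io(20) → 23
23 + de(40) → 63
63 + ga(83) → 146
The encoded length is the sum of every internal node's weight: 23 + 63 + 146 = 232 bits.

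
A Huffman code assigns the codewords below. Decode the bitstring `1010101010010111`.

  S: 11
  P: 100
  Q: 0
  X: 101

XQXQPXS

Read left to right; each codeword is recognised as soon as it completes (prefix code):
  101→X | 0→Q | 101→X | 0→Q | 100→P | 101→X | 11→S
Decoded message: XQXQPXS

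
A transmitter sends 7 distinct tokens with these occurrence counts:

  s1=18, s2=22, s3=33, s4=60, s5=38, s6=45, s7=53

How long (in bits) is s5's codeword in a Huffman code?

Huffman merges, smallest pair first:
merge s1(18) and s2(22): 40
merge s3(33) and s5(38): 71
merge 40 and s6(45): 85
merge s7(53) and s4(60): 113
merge 71 and 85: 156
merge 113 and 156: 269
s5's leaf is at depth 3, giving a 3-bit codeword.

3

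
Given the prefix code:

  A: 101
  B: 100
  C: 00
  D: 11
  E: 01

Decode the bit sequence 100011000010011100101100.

BEBCBDBAB

Read left to right; each codeword is recognised as soon as it completes (prefix code):
  100→B | 01→E | 100→B | 00→C | 100→B | 11→D | 100→B | 101→A | 100→B
Decoded message: BEBCBDBAB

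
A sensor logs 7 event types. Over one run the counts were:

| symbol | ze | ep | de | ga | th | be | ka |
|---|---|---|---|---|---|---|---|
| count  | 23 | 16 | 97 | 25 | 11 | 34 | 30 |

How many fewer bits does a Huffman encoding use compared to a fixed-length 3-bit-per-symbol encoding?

Fixed-length: 3 bits × 236 symbols = 708 bits.
Huffman merges:
th(11) + ep(16) → 27
ze(23) + ga(25) → 48
27 + ka(30) → 57
be(34) + 48 → 82
57 + 82 → 139
de(97) + 139 → 236
Huffman total = 27 + 48 + 57 + 82 + 139 + 236 = 589 bits.
Saving = 708 − 589 = 119 bits.

119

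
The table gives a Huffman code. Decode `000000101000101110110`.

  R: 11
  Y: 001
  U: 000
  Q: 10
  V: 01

UUQQYVRVQ

Read left to right; each codeword is recognised as soon as it completes (prefix code):
  000→U | 000→U | 10→Q | 10→Q | 001→Y | 01→V | 11→R | 01→V | 10→Q
Decoded message: UUQQYVRVQ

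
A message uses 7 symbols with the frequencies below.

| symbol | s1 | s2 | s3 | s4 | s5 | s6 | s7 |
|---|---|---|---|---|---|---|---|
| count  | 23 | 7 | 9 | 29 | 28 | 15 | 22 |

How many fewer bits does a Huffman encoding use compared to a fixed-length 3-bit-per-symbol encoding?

Fixed-length: 3 bits × 133 symbols = 399 bits.
Huffman merges:
combine s2(7), s3(9) → 16
combine s6(15), 16 → 31
combine s7(22), s1(23) → 45
combine s5(28), s4(29) → 57
combine 31, 45 → 76
combine 57, 76 → 133
Huffman total = 16 + 31 + 45 + 57 + 76 + 133 = 358 bits.
Saving = 399 − 358 = 41 bits.

41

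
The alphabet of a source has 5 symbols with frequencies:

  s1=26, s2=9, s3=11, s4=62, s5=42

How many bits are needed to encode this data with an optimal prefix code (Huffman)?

Greedily combine the two least-frequent nodes:
combine s2(9), s3(11) → 20
combine 20, s1(26) → 46
combine s5(42), 46 → 88
combine s4(62), 88 → 150
The encoded length is the sum of every internal node's weight: 20 + 46 + 88 + 150 = 304 bits.

304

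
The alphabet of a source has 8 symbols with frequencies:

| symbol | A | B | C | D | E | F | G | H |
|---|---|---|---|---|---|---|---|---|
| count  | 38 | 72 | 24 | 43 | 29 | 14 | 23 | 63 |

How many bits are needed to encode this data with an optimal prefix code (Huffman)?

873

Build the Huffman tree bottom-up:
combine F(14), G(23) → 37
combine C(24), E(29) → 53
combine 37, A(38) → 75
combine D(43), 53 → 96
combine H(63), B(72) → 135
combine 75, 96 → 171
combine 135, 171 → 306
Each symbol's bit-cost is frequency × depth; summing gives 873 bits (equivalently 37 + 53 + 75 + 96 + 135 + 171 + 306).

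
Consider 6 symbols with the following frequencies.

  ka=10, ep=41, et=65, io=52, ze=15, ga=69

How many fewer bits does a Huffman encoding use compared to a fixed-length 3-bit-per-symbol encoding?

Fixed-length: 3 bits × 252 symbols = 756 bits.
Huffman merges:
ka(10) + ze(15) → 25
25 + ep(41) → 66
io(52) + et(65) → 117
66 + ga(69) → 135
117 + 135 → 252
Huffman total = 25 + 66 + 117 + 135 + 252 = 595 bits.
Saving = 756 − 595 = 161 bits.

161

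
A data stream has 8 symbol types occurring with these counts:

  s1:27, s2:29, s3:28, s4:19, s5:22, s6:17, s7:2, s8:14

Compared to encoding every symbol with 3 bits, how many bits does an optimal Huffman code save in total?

13

Fixed-length: 3 bits × 158 symbols = 474 bits.
Huffman merges:
merge s7(2) and s8(14): 16
merge 16 and s6(17): 33
merge s4(19) and s5(22): 41
merge s1(27) and s3(28): 55
merge s2(29) and 33: 62
merge 41 and 55: 96
merge 62 and 96: 158
Huffman total = 16 + 33 + 41 + 55 + 62 + 96 + 158 = 461 bits.
Saving = 474 − 461 = 13 bits.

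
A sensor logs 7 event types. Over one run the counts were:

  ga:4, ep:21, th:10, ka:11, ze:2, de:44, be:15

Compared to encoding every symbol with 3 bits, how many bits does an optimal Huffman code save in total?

Fixed-length: 3 bits × 107 symbols = 321 bits.
Huffman merges:
combine ze(2), ga(4) → 6
combine 6, th(10) → 16
combine ka(11), be(15) → 26
combine 16, ep(21) → 37
combine 26, 37 → 63
combine de(44), 63 → 107
Huffman total = 6 + 16 + 26 + 37 + 63 + 107 = 255 bits.
Saving = 321 − 255 = 66 bits.

66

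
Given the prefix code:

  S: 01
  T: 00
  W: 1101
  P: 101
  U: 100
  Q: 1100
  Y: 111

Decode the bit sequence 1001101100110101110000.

Read left to right; each codeword is recognised as soon as it completes (prefix code):
  100→U | 1101→W | 100→U | 1101→W | 01→S | 1100→Q | 00→T
Decoded message: UWUWSQT

UWUWSQT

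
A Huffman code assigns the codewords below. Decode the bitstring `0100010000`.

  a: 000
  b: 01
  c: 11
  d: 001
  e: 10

Read left to right; each codeword is recognised as soon as it completes (prefix code):
  01→b | 000→a | 10→e | 000→a
Decoded message: baea

baea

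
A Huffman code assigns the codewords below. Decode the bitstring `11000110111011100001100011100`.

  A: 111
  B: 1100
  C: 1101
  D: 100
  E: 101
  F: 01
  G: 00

Read left to right; each codeword is recognised as soon as it completes (prefix code):
  1100→B | 01→F | 101→E | 1101→C | 1100→B | 00→G | 1100→B | 01→F | 1100→B
Decoded message: BFECBGBFB

BFECBGBFB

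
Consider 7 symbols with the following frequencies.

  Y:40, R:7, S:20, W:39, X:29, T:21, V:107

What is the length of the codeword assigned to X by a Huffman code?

3

Huffman merges, smallest pair first:
R(7) + S(20) → 27
T(21) + 27 → 48
X(29) + W(39) → 68
Y(40) + 48 → 88
68 + 88 → 156
V(107) + 156 → 263
X's leaf is at depth 3, giving a 3-bit codeword.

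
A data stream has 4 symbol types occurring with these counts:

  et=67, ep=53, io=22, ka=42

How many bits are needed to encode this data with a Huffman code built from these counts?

365

Greedily combine the two least-frequent nodes:
io(22) + ka(42) → 64
ep(53) + 64 → 117
et(67) + 117 → 184
Each symbol's bit-cost is frequency × depth; summing gives 365 bits (equivalently 64 + 117 + 184).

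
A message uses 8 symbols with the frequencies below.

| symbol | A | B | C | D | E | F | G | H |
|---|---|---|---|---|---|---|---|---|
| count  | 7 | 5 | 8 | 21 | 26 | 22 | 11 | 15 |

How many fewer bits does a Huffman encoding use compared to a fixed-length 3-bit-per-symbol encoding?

Fixed-length: 3 bits × 115 symbols = 345 bits.
Huffman merges:
B(5) + A(7) → 12
C(8) + G(11) → 19
12 + H(15) → 27
19 + D(21) → 40
F(22) + E(26) → 48
27 + 40 → 67
48 + 67 → 115
Huffman total = 12 + 19 + 27 + 40 + 48 + 67 + 115 = 328 bits.
Saving = 345 − 328 = 17 bits.

17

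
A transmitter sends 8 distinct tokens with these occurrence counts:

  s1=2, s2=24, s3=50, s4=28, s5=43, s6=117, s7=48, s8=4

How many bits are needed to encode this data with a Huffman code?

Merge the two smallest weights repeatedly:
s1(2) + s8(4) → 6
6 + s2(24) → 30
s4(28) + 30 → 58
s5(43) + s7(48) → 91
s3(50) + 58 → 108
91 + 108 → 199
s6(117) + 199 → 316
The encoded length is the sum of every internal node's weight: 6 + 30 + 58 + 91 + 108 + 199 + 316 = 808 bits.

808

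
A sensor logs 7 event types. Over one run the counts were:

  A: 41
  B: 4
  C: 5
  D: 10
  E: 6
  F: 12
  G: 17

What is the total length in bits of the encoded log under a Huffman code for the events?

227

Build the Huffman tree bottom-up:
merge B(4) and C(5): 9
merge E(6) and 9: 15
merge D(10) and F(12): 22
merge 15 and G(17): 32
merge 22 and 32: 54
merge A(41) and 54: 95
Each symbol's bit-cost is frequency × depth; summing gives 227 bits (equivalently 9 + 15 + 22 + 32 + 54 + 95).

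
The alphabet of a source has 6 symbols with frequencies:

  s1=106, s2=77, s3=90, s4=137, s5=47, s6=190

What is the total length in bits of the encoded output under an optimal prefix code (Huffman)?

1614

Build the Huffman tree bottom-up:
combine s5(47), s2(77) → 124
combine s3(90), s1(106) → 196
combine 124, s4(137) → 261
combine s6(190), 196 → 386
combine 261, 386 → 647
Total encoded bits = sum of merged weights = 124 + 196 + 261 + 386 + 647 = 1614.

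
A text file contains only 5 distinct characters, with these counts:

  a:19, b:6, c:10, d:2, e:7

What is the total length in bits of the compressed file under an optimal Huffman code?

92

Merge the two smallest weights repeatedly:
d(2) + b(6) → 8
e(7) + 8 → 15
c(10) + 15 → 25
a(19) + 25 → 44
Total encoded bits = sum of merged weights = 8 + 15 + 25 + 44 = 92.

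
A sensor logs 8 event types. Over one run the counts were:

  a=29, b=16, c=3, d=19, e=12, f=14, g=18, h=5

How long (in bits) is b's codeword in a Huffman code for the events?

Build the tree from the bottom:
c(3) + h(5) → 8
8 + e(12) → 20
f(14) + b(16) → 30
g(18) + d(19) → 37
20 + a(29) → 49
30 + 37 → 67
49 + 67 → 116
b's leaf is at depth 3, giving a 3-bit codeword.

3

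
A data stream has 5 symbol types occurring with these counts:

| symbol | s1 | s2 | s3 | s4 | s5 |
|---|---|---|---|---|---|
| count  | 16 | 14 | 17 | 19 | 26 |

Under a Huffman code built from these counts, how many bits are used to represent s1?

3

Repeatedly merge the two smallest:
merge s2(14) and s1(16): 30
merge s3(17) and s4(19): 36
merge s5(26) and 30: 56
merge 36 and 56: 92
The subtree containing s1 is merged 3 times, so code length = 3.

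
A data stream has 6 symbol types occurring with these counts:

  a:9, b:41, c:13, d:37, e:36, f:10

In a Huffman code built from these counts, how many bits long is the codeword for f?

4

Huffman merges, smallest pair first:
a(9) + f(10) → 19
c(13) + 19 → 32
32 + e(36) → 68
d(37) + b(41) → 78
68 + 78 → 146
f sits 4 levels below the root, so its codeword is 4 bits.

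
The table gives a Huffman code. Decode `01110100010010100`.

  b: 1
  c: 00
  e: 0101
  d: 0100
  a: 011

abddbd

Read left to right; each codeword is recognised as soon as it completes (prefix code):
  011→a | 1→b | 0100→d | 0100→d | 1→b | 0100→d
Decoded message: abddbd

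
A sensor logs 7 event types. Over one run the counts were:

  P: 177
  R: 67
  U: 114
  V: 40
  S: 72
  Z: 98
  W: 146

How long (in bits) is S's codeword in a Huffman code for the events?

3

Build the tree from the bottom:
merge V(40) and R(67): 107
merge S(72) and Z(98): 170
merge 107 and U(114): 221
merge W(146) and 170: 316
merge P(177) and 221: 398
merge 316 and 398: 714
S sits 3 levels below the root, so its codeword is 3 bits.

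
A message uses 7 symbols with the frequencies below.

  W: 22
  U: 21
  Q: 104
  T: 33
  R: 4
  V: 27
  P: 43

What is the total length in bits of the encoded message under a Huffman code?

626

Build the Huffman tree bottom-up:
R(4) + U(21) → 25
W(22) + 25 → 47
V(27) + T(33) → 60
P(43) + 47 → 90
60 + 90 → 150
Q(104) + 150 → 254
The encoded length is the sum of every internal node's weight: 25 + 47 + 60 + 90 + 150 + 254 = 626 bits.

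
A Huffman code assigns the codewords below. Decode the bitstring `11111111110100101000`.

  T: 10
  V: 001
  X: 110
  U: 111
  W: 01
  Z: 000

UUUTTWWZ

Read left to right; each codeword is recognised as soon as it completes (prefix code):
  111→U | 111→U | 111→U | 10→T | 10→T | 01→W | 01→W | 000→Z
Decoded message: UUUTTWWZ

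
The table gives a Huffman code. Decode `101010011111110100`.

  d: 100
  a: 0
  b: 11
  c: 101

Read left to right; each codeword is recognised as soon as it completes (prefix code):
  101→c | 0→a | 100→d | 11→b | 11→b | 11→b | 101→c | 0→a | 0→a
Decoded message: cadbbbcaa

cadbbbcaa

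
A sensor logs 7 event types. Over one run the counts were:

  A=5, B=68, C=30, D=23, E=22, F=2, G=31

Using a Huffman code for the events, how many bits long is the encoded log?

443

Build the Huffman tree bottom-up:
combine F(2), A(5) → 7
combine 7, E(22) → 29
combine D(23), 29 → 52
combine C(30), G(31) → 61
combine 52, 61 → 113
combine B(68), 113 → 181
The encoded length is the sum of every internal node's weight: 7 + 29 + 52 + 61 + 113 + 181 = 443 bits.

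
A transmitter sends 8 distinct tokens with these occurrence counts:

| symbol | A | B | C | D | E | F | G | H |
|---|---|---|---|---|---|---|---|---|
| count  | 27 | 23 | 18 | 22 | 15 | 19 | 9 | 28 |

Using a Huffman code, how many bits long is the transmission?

479

Merge the two smallest weights repeatedly:
G(9) + E(15) → 24
C(18) + F(19) → 37
D(22) + B(23) → 45
24 + A(27) → 51
H(28) + 37 → 65
45 + 51 → 96
65 + 96 → 161
Each symbol's bit-cost is frequency × depth; summing gives 479 bits (equivalently 24 + 37 + 45 + 51 + 65 + 96 + 161).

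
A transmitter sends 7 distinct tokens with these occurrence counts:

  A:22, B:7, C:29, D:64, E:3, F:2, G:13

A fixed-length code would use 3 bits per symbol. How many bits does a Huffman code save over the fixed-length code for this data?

Fixed-length: 3 bits × 140 symbols = 420 bits.
Huffman merges:
F(2) + E(3) → 5
5 + B(7) → 12
12 + G(13) → 25
A(22) + 25 → 47
C(29) + 47 → 76
D(64) + 76 → 140
Huffman total = 5 + 12 + 25 + 47 + 76 + 140 = 305 bits.
Saving = 420 − 305 = 115 bits.

115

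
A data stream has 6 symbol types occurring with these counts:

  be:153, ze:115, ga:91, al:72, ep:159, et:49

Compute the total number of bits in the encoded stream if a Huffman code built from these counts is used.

Merge the two smallest weights repeatedly:
combine et(49), al(72) → 121
combine ga(91), ze(115) → 206
combine 121, be(153) → 274
combine ep(159), 206 → 365
combine 274, 365 → 639
Total encoded bits = sum of merged weights = 121 + 206 + 274 + 365 + 639 = 1605.

1605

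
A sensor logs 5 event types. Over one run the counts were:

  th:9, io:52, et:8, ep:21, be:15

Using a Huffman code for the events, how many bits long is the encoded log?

Merge the two smallest weights repeatedly:
combine et(8), th(9) → 17
combine be(15), 17 → 32
combine ep(21), 32 → 53
combine io(52), 53 → 105
The encoded length is the sum of every internal node's weight: 17 + 32 + 53 + 105 = 207 bits.

207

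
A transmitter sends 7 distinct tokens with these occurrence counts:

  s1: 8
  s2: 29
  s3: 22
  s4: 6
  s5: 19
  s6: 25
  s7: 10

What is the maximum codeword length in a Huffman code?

Merge the two lowest-weight nodes at each step:
merge s4(6) and s1(8): 14
merge s7(10) and 14: 24
merge s5(19) and s3(22): 41
merge 24 and s6(25): 49
merge s2(29) and 41: 70
merge 49 and 70: 119
The first pair merged (s4, s1) ends up deepest, at depth 4.

4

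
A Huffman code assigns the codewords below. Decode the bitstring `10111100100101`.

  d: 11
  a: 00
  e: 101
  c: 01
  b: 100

Read left to right; each codeword is recognised as soon as it completes (prefix code):
  101→e | 11→d | 100→b | 100→b | 101→e
Decoded message: edbbe

edbbe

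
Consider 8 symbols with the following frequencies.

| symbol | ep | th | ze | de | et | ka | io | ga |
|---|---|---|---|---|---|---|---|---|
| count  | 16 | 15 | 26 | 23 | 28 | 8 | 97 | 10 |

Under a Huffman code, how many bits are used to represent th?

Build the tree from the bottom:
merge ka(8) and ga(10): 18
merge th(15) and ep(16): 31
merge 18 and de(23): 41
merge ze(26) and et(28): 54
merge 31 and 41: 72
merge 54 and 72: 126
merge io(97) and 126: 223
The subtree containing th is merged 4 times, so code length = 4.

4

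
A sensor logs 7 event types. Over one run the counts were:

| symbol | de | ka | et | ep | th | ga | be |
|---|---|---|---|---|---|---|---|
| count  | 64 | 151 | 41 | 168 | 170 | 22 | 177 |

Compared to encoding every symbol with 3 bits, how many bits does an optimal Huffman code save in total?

325

Fixed-length: 3 bits × 793 symbols = 2379 bits.
Huffman merges:
ga(22) + et(41) → 63
63 + de(64) → 127
127 + ka(151) → 278
ep(168) + th(170) → 338
be(177) + 278 → 455
338 + 455 → 793
Huffman total = 63 + 127 + 278 + 338 + 455 + 793 = 2054 bits.
Saving = 2379 − 2054 = 325 bits.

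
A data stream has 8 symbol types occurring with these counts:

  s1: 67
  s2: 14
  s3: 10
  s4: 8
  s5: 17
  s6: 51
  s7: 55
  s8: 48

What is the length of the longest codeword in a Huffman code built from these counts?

Merge the two lowest-weight nodes at each step:
merge s4(8) and s3(10): 18
merge s2(14) and s5(17): 31
merge 18 and 31: 49
merge s8(48) and 49: 97
merge s6(51) and s7(55): 106
merge s1(67) and 97: 164
merge 106 and 164: 270
The first pair merged (s4, s3) ends up deepest, at depth 5.

5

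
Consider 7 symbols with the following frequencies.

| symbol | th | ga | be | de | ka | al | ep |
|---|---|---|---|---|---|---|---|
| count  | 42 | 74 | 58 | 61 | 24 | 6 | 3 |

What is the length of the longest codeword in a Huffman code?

Merge the two lowest-weight nodes at each step:
combine ep(3), al(6) → 9
combine 9, ka(24) → 33
combine 33, th(42) → 75
combine be(58), de(61) → 119
combine ga(74), 75 → 149
combine 119, 149 → 268
The rarest symbols sit at the bottom; the longest codeword is 5 bits.

5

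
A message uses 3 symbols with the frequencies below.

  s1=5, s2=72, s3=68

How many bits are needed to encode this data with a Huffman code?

Build the Huffman tree bottom-up:
merge s1(5) and s3(68): 73
merge s2(72) and 73: 145
Total encoded bits = sum of merged weights = 73 + 145 = 218.

218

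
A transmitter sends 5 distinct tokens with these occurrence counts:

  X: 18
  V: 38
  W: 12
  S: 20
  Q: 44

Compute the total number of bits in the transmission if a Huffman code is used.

Build the Huffman tree bottom-up:
W(12) + X(18) → 30
S(20) + 30 → 50
V(38) + Q(44) → 82
50 + 82 → 132
Total encoded bits = sum of merged weights = 30 + 50 + 82 + 132 = 294.

294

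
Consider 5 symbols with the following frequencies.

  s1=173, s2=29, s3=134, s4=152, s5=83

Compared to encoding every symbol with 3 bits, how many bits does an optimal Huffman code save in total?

Fixed-length: 3 bits × 571 symbols = 1713 bits.
Huffman merges:
combine s2(29), s5(83) → 112
combine 112, s3(134) → 246
combine s4(152), s1(173) → 325
combine 246, 325 → 571
Huffman total = 112 + 246 + 325 + 571 = 1254 bits.
Saving = 1713 − 1254 = 459 bits.

459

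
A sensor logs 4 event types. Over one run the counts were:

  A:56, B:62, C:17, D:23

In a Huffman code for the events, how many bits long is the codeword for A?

Build the tree from the bottom:
merge C(17) and D(23): 40
merge 40 and A(56): 96
merge B(62) and 96: 158
The subtree containing A is merged 2 times, so code length = 2.

2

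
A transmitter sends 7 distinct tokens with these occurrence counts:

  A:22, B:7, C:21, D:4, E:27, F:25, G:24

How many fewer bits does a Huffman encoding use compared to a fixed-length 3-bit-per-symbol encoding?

41

Fixed-length: 3 bits × 130 symbols = 390 bits.
Huffman merges:
merge D(4) and B(7): 11
merge 11 and C(21): 32
merge A(22) and G(24): 46
merge F(25) and E(27): 52
merge 32 and 46: 78
merge 52 and 78: 130
Huffman total = 11 + 32 + 46 + 52 + 78 + 130 = 349 bits.
Saving = 390 − 349 = 41 bits.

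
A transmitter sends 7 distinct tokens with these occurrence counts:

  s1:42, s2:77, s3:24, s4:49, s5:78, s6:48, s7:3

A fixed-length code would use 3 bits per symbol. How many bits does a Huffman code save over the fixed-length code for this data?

Fixed-length: 3 bits × 321 symbols = 963 bits.
Huffman merges:
s7(3) + s3(24) → 27
27 + s1(42) → 69
s6(48) + s4(49) → 97
69 + s2(77) → 146
s5(78) + 97 → 175
146 + 175 → 321
Huffman total = 27 + 69 + 97 + 146 + 175 + 321 = 835 bits.
Saving = 963 − 835 = 128 bits.

128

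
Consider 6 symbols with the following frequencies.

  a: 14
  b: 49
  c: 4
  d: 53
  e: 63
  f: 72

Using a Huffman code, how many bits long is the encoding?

595

Greedily combine the two least-frequent nodes:
merge c(4) and a(14): 18
merge 18 and b(49): 67
merge d(53) and e(63): 116
merge 67 and f(72): 139
merge 116 and 139: 255
Each symbol's bit-cost is frequency × depth; summing gives 595 bits (equivalently 18 + 67 + 116 + 139 + 255).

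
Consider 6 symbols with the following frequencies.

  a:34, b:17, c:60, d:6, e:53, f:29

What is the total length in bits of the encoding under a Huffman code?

Merge the two smallest weights repeatedly:
merge d(6) and b(17): 23
merge 23 and f(29): 52
merge a(34) and 52: 86
merge e(53) and c(60): 113
merge 86 and 113: 199
Total encoded bits = sum of merged weights = 23 + 52 + 86 + 113 + 199 = 473.

473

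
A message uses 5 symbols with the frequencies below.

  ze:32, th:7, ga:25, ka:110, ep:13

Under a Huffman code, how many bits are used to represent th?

4

Huffman merges, smallest pair first:
combine th(7), ep(13) → 20
combine 20, ga(25) → 45
combine ze(32), 45 → 77
combine 77, ka(110) → 187
th sits 4 levels below the root, so its codeword is 4 bits.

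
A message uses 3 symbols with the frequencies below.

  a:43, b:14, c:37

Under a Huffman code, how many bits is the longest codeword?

2

Merge the two lowest-weight nodes at each step:
combine b(14), c(37) → 51
combine a(43), 51 → 94
Maximum depth reached is 2.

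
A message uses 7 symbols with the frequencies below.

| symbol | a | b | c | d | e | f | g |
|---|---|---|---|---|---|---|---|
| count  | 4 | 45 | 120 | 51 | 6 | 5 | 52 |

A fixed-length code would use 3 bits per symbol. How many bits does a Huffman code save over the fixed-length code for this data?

Fixed-length: 3 bits × 283 symbols = 849 bits.
Huffman merges:
a(4) + f(5) → 9
e(6) + 9 → 15
15 + b(45) → 60
d(51) + g(52) → 103
60 + 103 → 163
c(120) + 163 → 283
Huffman total = 9 + 15 + 60 + 103 + 163 + 283 = 633 bits.
Saving = 849 − 633 = 216 bits.

216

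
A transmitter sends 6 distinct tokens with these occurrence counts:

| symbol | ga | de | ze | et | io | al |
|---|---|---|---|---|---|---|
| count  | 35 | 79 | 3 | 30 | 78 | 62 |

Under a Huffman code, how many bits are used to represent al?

2

Huffman merges, smallest pair first:
merge ze(3) and et(30): 33
merge 33 and ga(35): 68
merge al(62) and 68: 130
merge io(78) and de(79): 157
merge 130 and 157: 287
al's leaf is at depth 2, giving a 2-bit codeword.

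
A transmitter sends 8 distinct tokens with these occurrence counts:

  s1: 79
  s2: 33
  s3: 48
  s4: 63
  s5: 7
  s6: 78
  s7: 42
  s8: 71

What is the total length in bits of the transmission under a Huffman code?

Merge the two smallest weights repeatedly:
merge s5(7) and s2(33): 40
merge 40 and s7(42): 82
merge s3(48) and s4(63): 111
merge s8(71) and s6(78): 149
merge s1(79) and 82: 161
merge 111 and 149: 260
merge 161 and 260: 421
The encoded length is the sum of every internal node's weight: 40 + 82 + 111 + 149 + 161 + 260 + 421 = 1224 bits.

1224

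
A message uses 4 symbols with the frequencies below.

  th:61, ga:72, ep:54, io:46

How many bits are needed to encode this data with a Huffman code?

466

Greedily combine the two least-frequent nodes:
combine io(46), ep(54) → 100
combine th(61), ga(72) → 133
combine 100, 133 → 233
The encoded length is the sum of every internal node's weight: 100 + 133 + 233 = 466 bits.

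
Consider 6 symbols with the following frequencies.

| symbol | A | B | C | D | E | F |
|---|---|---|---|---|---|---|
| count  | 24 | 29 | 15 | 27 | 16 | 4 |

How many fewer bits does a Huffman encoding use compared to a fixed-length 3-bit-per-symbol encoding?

61

Fixed-length: 3 bits × 115 symbols = 345 bits.
Huffman merges:
F(4) + C(15) → 19
E(16) + 19 → 35
A(24) + D(27) → 51
B(29) + 35 → 64
51 + 64 → 115
Huffman total = 19 + 35 + 51 + 64 + 115 = 284 bits.
Saving = 345 − 284 = 61 bits.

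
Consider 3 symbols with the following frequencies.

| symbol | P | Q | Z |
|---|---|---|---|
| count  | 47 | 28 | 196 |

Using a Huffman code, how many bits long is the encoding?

Merge the two smallest weights repeatedly:
combine Q(28), P(47) → 75
combine 75, Z(196) → 271
Each symbol's bit-cost is frequency × depth; summing gives 346 bits (equivalently 75 + 271).

346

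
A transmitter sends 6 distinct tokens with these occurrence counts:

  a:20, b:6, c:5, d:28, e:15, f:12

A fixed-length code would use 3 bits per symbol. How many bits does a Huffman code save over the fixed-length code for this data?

Fixed-length: 3 bits × 86 symbols = 258 bits.
Huffman merges:
c(5) + b(6) → 11
11 + f(12) → 23
e(15) + a(20) → 35
23 + d(28) → 51
35 + 51 → 86
Huffman total = 11 + 23 + 35 + 51 + 86 = 206 bits.
Saving = 258 − 206 = 52 bits.

52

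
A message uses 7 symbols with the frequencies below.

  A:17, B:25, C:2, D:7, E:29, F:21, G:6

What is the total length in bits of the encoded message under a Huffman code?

269

Build the Huffman tree bottom-up:
C(2) + G(6) → 8
D(7) + 8 → 15
15 + A(17) → 32
F(21) + B(25) → 46
E(29) + 32 → 61
46 + 61 → 107
The encoded length is the sum of every internal node's weight: 8 + 15 + 32 + 46 + 61 + 107 = 269 bits.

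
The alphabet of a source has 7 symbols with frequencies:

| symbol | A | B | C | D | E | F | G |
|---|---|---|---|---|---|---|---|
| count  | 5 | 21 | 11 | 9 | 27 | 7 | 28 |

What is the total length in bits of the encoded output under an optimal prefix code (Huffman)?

Build the Huffman tree bottom-up:
merge A(5) and F(7): 12
merge D(9) and C(11): 20
merge 12 and 20: 32
merge B(21) and E(27): 48
merge G(28) and 32: 60
merge 48 and 60: 108
Each symbol's bit-cost is frequency × depth; summing gives 280 bits (equivalently 12 + 20 + 32 + 48 + 60 + 108).

280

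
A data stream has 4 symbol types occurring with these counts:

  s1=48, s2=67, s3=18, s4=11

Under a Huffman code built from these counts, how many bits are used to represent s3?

3

Repeatedly merge the two smallest:
combine s4(11), s3(18) → 29
combine 29, s1(48) → 77
combine s2(67), 77 → 144
The subtree containing s3 is merged 3 times, so code length = 3.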